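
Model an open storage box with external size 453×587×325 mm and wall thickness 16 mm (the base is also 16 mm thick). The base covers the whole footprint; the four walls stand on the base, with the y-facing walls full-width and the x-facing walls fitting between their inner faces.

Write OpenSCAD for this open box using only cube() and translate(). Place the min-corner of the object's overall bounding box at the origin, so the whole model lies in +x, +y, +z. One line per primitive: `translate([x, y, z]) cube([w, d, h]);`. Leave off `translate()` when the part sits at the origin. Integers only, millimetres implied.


cube([453, 587, 16]);
translate([0, 0, 16]) cube([453, 16, 309]);
translate([0, 571, 16]) cube([453, 16, 309]);
translate([0, 16, 16]) cube([16, 555, 309]);
translate([437, 16, 16]) cube([16, 555, 309]);


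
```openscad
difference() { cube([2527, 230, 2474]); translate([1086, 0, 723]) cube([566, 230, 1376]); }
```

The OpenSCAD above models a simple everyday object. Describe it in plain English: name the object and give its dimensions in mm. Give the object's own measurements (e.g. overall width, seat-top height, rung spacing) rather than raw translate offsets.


A wall 2527 mm long (x), 230 mm thick (y), 2474 mm tall, with a rectangular window opening cut through it. The opening is 566 mm wide and 1376 mm tall; its sill is at z = 723 mm and its near (−x) edge is 1086 mm from the wall's −x end. The opening passes through the full wall thickness.


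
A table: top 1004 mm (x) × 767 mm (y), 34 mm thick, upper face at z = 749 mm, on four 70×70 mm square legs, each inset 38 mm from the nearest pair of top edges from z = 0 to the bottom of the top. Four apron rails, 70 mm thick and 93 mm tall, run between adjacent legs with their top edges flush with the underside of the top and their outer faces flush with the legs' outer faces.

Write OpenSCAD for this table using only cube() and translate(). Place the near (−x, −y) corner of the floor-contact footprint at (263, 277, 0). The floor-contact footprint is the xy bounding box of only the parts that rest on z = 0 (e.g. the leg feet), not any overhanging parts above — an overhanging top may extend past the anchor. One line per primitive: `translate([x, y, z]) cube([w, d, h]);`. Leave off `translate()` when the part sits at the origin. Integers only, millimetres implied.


translate([225, 239, 715]) cube([1004, 767, 34]);
translate([263, 277, 0]) cube([70, 70, 715]);
translate([1121, 277, 0]) cube([70, 70, 715]);
translate([263, 898, 0]) cube([70, 70, 715]);
translate([1121, 898, 0]) cube([70, 70, 715]);
translate([333, 277, 622]) cube([788, 70, 93]);
translate([333, 898, 622]) cube([788, 70, 93]);
translate([263, 347, 622]) cube([70, 551, 93]);
translate([1121, 347, 622]) cube([70, 551, 93]);


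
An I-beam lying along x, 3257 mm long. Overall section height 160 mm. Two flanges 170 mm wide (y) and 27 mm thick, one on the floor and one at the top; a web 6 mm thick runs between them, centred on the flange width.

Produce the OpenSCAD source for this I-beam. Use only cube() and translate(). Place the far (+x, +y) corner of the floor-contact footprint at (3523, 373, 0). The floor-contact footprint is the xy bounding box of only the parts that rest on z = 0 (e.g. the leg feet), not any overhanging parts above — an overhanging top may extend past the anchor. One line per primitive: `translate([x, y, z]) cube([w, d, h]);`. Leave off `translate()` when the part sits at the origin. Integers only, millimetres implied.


translate([266, 203, 0]) cube([3257, 170, 27]);
translate([266, 285, 27]) cube([3257, 6, 106]);
translate([266, 203, 133]) cube([3257, 170, 27]);


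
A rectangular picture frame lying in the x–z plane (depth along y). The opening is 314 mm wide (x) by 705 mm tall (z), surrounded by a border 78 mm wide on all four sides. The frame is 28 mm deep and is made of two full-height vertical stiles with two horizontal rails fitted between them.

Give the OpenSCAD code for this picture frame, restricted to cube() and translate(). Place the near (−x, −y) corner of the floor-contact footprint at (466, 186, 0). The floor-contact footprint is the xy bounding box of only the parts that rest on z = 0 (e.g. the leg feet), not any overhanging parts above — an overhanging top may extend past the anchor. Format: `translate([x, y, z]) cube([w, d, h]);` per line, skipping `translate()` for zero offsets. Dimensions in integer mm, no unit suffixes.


translate([466, 186, 0]) cube([78, 28, 861]);
translate([858, 186, 0]) cube([78, 28, 861]);
translate([544, 186, 0]) cube([314, 28, 78]);
translate([544, 186, 783]) cube([314, 28, 78]);


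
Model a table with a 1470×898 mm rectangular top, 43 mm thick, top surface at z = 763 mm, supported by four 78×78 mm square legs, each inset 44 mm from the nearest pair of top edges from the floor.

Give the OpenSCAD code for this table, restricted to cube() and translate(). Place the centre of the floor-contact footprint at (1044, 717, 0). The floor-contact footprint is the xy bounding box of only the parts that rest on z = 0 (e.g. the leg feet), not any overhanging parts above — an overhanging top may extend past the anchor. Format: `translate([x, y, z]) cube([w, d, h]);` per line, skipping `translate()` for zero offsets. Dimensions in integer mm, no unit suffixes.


translate([309, 268, 720]) cube([1470, 898, 43]);
translate([353, 312, 0]) cube([78, 78, 720]);
translate([1657, 312, 0]) cube([78, 78, 720]);
translate([353, 1044, 0]) cube([78, 78, 720]);
translate([1657, 1044, 0]) cube([78, 78, 720]);


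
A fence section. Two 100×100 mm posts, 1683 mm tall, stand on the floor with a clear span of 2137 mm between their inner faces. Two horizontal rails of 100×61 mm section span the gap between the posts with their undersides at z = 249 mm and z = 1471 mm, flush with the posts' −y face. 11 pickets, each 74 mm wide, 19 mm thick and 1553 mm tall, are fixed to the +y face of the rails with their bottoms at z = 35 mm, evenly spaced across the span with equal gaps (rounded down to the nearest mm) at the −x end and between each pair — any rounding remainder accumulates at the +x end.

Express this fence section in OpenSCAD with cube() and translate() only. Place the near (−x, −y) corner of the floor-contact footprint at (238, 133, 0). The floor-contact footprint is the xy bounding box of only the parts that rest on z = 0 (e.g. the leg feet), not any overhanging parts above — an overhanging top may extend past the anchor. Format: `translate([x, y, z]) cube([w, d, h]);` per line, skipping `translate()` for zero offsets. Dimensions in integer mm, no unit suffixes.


translate([238, 133, 0]) cube([100, 100, 1683]);
translate([2475, 133, 0]) cube([100, 100, 1683]);
translate([338, 133, 249]) cube([2137, 100, 61]);
translate([338, 133, 1471]) cube([2137, 100, 61]);
translate([448, 233, 35]) cube([74, 19, 1553]);
translate([632, 233, 35]) cube([74, 19, 1553]);
translate([816, 233, 35]) cube([74, 19, 1553]);
translate([1000, 233, 35]) cube([74, 19, 1553]);
translate([1184, 233, 35]) cube([74, 19, 1553]);
translate([1368, 233, 35]) cube([74, 19, 1553]);
translate([1552, 233, 35]) cube([74, 19, 1553]);
translate([1736, 233, 35]) cube([74, 19, 1553]);
translate([1920, 233, 35]) cube([74, 19, 1553]);
translate([2104, 233, 35]) cube([74, 19, 1553]);
translate([2288, 233, 35]) cube([74, 19, 1553]);


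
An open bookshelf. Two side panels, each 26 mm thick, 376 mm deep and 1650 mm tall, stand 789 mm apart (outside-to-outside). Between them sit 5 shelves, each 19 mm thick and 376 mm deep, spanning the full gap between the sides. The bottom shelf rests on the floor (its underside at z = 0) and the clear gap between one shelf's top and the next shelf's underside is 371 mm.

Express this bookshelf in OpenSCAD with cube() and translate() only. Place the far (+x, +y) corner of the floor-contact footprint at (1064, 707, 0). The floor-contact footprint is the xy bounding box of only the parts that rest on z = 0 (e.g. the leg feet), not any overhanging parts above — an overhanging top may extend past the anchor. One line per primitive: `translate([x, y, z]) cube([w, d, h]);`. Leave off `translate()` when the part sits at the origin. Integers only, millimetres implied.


translate([275, 331, 0]) cube([26, 376, 1650]);
translate([1038, 331, 0]) cube([26, 376, 1650]);
translate([301, 331, 0]) cube([737, 376, 19]);
translate([301, 331, 390]) cube([737, 376, 19]);
translate([301, 331, 780]) cube([737, 376, 19]);
translate([301, 331, 1170]) cube([737, 376, 19]);
translate([301, 331, 1560]) cube([737, 376, 19]);


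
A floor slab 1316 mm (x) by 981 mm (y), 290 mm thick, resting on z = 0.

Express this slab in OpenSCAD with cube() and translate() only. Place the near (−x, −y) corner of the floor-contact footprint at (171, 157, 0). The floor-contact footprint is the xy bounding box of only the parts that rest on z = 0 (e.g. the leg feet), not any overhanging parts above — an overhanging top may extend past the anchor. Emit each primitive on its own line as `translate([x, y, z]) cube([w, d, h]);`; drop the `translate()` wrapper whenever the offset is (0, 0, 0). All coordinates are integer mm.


translate([171, 157, 0]) cube([1316, 981, 290]);


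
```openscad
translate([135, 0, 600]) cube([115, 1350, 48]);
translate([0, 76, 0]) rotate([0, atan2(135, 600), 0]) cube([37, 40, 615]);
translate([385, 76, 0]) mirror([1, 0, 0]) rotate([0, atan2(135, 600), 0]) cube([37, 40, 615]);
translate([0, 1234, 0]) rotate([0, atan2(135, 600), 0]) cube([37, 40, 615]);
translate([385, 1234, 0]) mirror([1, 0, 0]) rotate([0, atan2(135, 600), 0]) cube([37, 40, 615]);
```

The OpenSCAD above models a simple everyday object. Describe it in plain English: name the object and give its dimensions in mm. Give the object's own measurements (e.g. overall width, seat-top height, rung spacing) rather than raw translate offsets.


A sawhorse. A 115×1350×48 mm beam (x, y, z) sits on two A-frame leg pairs. Each pair is two raked legs of 37×40 mm section (40 mm along y) splaying symmetrically in x. Each leg rises 600 mm vertically over 135 mm of horizontal reach and is 615 mm long along its own axis. Every leg's outer bottom edge rests on the floor and its outer top edge meets a bottom edge of the beam — the left legs (tilting toward +x) meet the beam's −x bottom edge, the right legs (their mirror images, tilting toward −x) meet its +x bottom edge — so the leg tops tuck under the beam, the beam's underside is 600 mm above the floor, and the feet are 385 mm apart outside-to-outside with the beam centred between them. The two leg pairs are set in 76 mm from either end of the beam.


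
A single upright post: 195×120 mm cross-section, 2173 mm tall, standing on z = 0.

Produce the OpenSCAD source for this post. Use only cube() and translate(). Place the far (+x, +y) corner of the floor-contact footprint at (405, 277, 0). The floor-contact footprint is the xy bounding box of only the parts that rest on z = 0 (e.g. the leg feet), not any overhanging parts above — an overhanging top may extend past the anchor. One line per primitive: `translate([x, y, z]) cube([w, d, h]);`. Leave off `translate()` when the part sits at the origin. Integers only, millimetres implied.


translate([210, 157, 0]) cube([195, 120, 2173]);


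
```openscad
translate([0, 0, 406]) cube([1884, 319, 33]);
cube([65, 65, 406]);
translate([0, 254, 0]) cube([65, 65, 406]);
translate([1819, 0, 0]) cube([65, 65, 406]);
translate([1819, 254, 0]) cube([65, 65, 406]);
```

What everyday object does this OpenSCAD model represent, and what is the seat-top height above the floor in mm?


A bench. The seat-top height is 439 mm.

A long slab on four corner posts — a bench. The slab sits at z = 406 with thickness 33, so the top is 406 + 33 = 439 mm.


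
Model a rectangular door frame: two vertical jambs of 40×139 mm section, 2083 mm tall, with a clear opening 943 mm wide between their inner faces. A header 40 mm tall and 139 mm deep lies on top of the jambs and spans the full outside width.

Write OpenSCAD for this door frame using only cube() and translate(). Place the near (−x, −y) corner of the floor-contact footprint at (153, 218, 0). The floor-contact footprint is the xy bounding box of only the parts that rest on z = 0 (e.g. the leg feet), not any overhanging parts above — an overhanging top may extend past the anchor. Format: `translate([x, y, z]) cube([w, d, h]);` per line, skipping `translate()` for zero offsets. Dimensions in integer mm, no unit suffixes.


translate([153, 218, 0]) cube([40, 139, 2083]);
translate([1136, 218, 0]) cube([40, 139, 2083]);
translate([153, 218, 2083]) cube([1023, 139, 40]);


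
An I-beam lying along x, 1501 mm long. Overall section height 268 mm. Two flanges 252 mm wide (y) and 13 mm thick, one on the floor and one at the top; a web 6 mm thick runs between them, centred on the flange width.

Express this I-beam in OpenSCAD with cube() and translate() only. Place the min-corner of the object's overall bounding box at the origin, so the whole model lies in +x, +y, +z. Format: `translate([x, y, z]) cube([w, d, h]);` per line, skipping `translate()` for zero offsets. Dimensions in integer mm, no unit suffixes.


cube([1501, 252, 13]);
translate([0, 123, 13]) cube([1501, 6, 242]);
translate([0, 0, 255]) cube([1501, 252, 13]);


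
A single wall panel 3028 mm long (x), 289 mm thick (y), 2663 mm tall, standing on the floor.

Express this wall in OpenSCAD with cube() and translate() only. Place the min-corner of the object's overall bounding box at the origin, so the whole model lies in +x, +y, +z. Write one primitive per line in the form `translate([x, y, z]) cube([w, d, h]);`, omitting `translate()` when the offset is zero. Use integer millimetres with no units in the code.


cube([3028, 289, 2663]);


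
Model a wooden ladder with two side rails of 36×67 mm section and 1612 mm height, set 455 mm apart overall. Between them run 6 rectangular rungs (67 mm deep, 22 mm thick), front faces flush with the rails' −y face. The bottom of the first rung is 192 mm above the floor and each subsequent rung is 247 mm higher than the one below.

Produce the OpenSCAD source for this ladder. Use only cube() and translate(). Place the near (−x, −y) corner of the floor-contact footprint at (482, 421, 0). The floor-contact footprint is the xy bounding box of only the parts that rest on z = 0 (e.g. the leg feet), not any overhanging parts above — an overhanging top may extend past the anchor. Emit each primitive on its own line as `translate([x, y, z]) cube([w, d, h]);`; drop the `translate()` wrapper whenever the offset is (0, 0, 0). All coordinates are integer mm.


translate([482, 421, 0]) cube([36, 67, 1612]);
translate([901, 421, 0]) cube([36, 67, 1612]);
translate([518, 421, 192]) cube([383, 67, 22]);
translate([518, 421, 439]) cube([383, 67, 22]);
translate([518, 421, 686]) cube([383, 67, 22]);
translate([518, 421, 933]) cube([383, 67, 22]);
translate([518, 421, 1180]) cube([383, 67, 22]);
translate([518, 421, 1427]) cube([383, 67, 22]);


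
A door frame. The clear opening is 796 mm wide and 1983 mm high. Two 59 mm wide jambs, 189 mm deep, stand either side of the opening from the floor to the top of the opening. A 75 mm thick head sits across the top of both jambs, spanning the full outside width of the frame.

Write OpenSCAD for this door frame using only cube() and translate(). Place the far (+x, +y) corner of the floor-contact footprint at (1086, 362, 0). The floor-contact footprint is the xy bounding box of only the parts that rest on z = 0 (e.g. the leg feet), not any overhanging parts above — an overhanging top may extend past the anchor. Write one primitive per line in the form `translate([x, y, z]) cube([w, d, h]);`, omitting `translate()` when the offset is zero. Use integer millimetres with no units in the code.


translate([172, 173, 0]) cube([59, 189, 1983]);
translate([1027, 173, 0]) cube([59, 189, 1983]);
translate([172, 173, 1983]) cube([914, 189, 75]);


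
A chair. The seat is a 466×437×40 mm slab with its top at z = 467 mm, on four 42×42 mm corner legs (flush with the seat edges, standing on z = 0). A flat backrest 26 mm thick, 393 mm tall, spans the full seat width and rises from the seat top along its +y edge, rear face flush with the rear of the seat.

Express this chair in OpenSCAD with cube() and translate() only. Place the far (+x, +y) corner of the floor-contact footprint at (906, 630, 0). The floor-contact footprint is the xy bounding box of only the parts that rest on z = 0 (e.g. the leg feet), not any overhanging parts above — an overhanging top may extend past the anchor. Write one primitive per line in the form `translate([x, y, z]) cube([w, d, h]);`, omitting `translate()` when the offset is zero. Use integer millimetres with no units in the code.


// leg_h = 467 - 40 = 427
translate([440, 193, 427]) cube([466, 437, 40]);
translate([440, 193, 0]) cube([42, 42, 427]);
translate([864, 193, 0]) cube([42, 42, 427]);
translate([440, 588, 0]) cube([42, 42, 427]);
translate([864, 588, 0]) cube([42, 42, 427]);
translate([440, 604, 467]) cube([466, 26, 393]);


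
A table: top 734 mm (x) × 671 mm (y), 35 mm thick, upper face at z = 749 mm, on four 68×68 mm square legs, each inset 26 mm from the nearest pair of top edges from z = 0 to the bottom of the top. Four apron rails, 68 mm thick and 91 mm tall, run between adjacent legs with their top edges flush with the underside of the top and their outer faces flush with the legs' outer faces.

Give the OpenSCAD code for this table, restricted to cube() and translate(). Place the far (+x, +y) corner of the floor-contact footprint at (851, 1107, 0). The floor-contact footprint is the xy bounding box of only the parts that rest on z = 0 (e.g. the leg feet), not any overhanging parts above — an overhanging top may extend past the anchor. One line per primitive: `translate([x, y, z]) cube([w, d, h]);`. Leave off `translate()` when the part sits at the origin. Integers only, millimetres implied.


translate([143, 462, 714]) cube([734, 671, 35]);
translate([169, 488, 0]) cube([68, 68, 714]);
translate([783, 488, 0]) cube([68, 68, 714]);
translate([169, 1039, 0]) cube([68, 68, 714]);
translate([783, 1039, 0]) cube([68, 68, 714]);
translate([237, 488, 623]) cube([546, 68, 91]);
translate([237, 1039, 623]) cube([546, 68, 91]);
translate([169, 556, 623]) cube([68, 483, 91]);
translate([783, 556, 623]) cube([68, 483, 91]);


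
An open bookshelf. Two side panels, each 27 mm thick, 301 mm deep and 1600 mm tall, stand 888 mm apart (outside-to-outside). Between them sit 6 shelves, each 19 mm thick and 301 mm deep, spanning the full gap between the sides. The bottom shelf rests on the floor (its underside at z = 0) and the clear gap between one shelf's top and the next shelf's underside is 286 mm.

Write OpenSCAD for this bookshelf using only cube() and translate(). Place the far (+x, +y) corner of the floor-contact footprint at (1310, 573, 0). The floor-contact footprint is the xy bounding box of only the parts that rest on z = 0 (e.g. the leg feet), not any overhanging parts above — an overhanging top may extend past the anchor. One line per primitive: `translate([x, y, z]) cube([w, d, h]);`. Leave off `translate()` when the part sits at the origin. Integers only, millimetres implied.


translate([422, 272, 0]) cube([27, 301, 1600]);
translate([1283, 272, 0]) cube([27, 301, 1600]);
translate([449, 272, 0]) cube([834, 301, 19]);
translate([449, 272, 305]) cube([834, 301, 19]);
translate([449, 272, 610]) cube([834, 301, 19]);
translate([449, 272, 915]) cube([834, 301, 19]);
translate([449, 272, 1220]) cube([834, 301, 19]);
translate([449, 272, 1525]) cube([834, 301, 19]);


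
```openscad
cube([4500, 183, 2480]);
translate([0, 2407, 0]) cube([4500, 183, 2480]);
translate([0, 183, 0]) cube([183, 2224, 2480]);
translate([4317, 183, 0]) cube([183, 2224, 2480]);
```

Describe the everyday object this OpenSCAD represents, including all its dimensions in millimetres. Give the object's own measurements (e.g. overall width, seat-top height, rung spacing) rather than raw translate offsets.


The wall frame of a small rectangular building: four walls, each 2480 mm tall and 183 mm thick, enclosing a footprint 4500 mm (x) by 2590 mm (y) outside-to-outside, with no floor or roof. The front and back walls (the −y and +y sides) span the full width; the two side walls fit between them.


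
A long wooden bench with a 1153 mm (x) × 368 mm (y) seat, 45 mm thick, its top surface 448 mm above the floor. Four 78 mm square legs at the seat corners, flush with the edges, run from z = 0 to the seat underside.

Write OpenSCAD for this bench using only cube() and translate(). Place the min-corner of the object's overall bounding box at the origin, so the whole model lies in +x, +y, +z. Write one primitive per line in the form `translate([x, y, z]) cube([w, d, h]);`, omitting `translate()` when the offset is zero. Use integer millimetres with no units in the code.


translate([0, 0, 403]) cube([1153, 368, 45]);
cube([78, 78, 403]);
translate([0, 290, 0]) cube([78, 78, 403]);
translate([1075, 0, 0]) cube([78, 78, 403]);
translate([1075, 290, 0]) cube([78, 78, 403]);


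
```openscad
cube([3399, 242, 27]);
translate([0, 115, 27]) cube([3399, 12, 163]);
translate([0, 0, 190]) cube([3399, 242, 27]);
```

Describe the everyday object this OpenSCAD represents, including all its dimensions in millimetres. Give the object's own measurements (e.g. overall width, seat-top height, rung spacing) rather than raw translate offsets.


An I-beam lying along x, 3399 mm long. Overall section height 217 mm. Two flanges 242 mm wide (y) and 27 mm thick, one on the floor and one at the top; a web 12 mm thick runs between them, centred on the flange width.


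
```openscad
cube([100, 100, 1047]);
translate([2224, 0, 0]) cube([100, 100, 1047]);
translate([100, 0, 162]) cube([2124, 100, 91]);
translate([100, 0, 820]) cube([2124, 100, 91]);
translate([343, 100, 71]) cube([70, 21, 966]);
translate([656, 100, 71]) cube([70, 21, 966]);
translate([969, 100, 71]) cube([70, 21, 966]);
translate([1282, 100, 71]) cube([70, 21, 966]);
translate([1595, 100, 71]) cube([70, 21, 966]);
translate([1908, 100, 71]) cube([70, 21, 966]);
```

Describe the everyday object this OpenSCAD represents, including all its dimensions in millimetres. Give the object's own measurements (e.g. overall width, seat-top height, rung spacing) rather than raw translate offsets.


A fence section. Two 100×100 mm posts, 1047 mm tall, stand on the floor with a clear span of 2124 mm between their inner faces. Two horizontal rails of 100×91 mm section span the gap between the posts with their undersides at z = 162 mm and z = 820 mm, flush with the posts' −y face. 6 pickets, each 70 mm wide, 21 mm thick and 966 mm tall, are fixed to the +y face of the rails with their bottoms at z = 71 mm, spaced across the span with a 243 mm gap after the −x post and between neighbouring pickets, with 246 mm left before the +x post.


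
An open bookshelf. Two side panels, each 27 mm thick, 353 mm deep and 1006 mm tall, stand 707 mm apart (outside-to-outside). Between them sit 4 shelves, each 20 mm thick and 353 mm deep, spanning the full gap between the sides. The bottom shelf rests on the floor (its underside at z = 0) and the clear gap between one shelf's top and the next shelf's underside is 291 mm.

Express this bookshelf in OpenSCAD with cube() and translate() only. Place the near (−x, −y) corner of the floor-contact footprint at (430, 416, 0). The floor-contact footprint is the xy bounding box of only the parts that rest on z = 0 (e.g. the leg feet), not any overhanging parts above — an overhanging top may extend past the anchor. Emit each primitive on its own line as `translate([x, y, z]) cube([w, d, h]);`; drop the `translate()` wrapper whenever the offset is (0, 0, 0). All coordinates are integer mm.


translate([430, 416, 0]) cube([27, 353, 1006]);
translate([1110, 416, 0]) cube([27, 353, 1006]);
translate([457, 416, 0]) cube([653, 353, 20]);
translate([457, 416, 311]) cube([653, 353, 20]);
translate([457, 416, 622]) cube([653, 353, 20]);
translate([457, 416, 933]) cube([653, 353, 20]);


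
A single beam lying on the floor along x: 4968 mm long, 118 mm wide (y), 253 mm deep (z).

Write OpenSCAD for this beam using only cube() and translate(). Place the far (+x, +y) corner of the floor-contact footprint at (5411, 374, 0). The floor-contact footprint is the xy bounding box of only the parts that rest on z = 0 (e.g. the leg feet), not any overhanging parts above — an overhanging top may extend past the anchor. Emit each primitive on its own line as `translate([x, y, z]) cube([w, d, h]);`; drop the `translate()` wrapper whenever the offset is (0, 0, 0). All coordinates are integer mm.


translate([443, 256, 0]) cube([4968, 118, 253]);


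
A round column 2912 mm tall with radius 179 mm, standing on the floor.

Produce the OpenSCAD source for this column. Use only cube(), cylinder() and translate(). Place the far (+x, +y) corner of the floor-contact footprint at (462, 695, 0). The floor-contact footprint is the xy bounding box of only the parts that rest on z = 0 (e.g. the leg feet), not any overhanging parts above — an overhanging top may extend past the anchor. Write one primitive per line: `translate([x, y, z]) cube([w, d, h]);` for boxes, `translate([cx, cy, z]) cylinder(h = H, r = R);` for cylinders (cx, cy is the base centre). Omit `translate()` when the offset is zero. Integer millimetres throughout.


translate([283, 516, 0]) cylinder(h = 2912, r = 179);


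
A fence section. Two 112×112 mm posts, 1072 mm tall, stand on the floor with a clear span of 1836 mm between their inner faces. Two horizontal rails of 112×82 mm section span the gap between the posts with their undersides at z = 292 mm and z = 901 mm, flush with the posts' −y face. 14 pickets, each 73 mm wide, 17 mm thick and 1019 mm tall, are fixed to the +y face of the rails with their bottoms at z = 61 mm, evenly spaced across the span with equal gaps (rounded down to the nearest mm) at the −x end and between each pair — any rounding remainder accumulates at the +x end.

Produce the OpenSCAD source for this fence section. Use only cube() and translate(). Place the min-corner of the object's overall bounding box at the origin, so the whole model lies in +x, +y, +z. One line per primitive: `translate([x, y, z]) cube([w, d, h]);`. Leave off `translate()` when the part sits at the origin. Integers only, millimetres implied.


cube([112, 112, 1072]);
translate([1948, 0, 0]) cube([112, 112, 1072]);
translate([112, 0, 292]) cube([1836, 112, 82]);
translate([112, 0, 901]) cube([1836, 112, 82]);
translate([166, 112, 61]) cube([73, 17, 1019]);
translate([293, 112, 61]) cube([73, 17, 1019]);
translate([420, 112, 61]) cube([73, 17, 1019]);
translate([547, 112, 61]) cube([73, 17, 1019]);
translate([674, 112, 61]) cube([73, 17, 1019]);
translate([801, 112, 61]) cube([73, 17, 1019]);
translate([928, 112, 61]) cube([73, 17, 1019]);
translate([1055, 112, 61]) cube([73, 17, 1019]);
translate([1182, 112, 61]) cube([73, 17, 1019]);
translate([1309, 112, 61]) cube([73, 17, 1019]);
translate([1436, 112, 61]) cube([73, 17, 1019]);
translate([1563, 112, 61]) cube([73, 17, 1019]);
translate([1690, 112, 61]) cube([73, 17, 1019]);
translate([1817, 112, 61]) cube([73, 17, 1019]);


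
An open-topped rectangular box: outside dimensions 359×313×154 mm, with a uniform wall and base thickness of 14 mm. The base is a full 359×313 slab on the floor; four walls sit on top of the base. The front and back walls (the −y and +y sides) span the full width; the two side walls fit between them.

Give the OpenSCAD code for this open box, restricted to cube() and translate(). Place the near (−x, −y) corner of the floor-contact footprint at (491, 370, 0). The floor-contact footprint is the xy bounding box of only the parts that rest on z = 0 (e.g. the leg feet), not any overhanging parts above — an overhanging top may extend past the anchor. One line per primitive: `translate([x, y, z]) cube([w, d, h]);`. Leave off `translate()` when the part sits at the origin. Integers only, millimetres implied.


translate([491, 370, 0]) cube([359, 313, 14]);
translate([491, 370, 14]) cube([359, 14, 140]);
translate([491, 669, 14]) cube([359, 14, 140]);
translate([491, 384, 14]) cube([14, 285, 140]);
translate([836, 384, 14]) cube([14, 285, 140]);


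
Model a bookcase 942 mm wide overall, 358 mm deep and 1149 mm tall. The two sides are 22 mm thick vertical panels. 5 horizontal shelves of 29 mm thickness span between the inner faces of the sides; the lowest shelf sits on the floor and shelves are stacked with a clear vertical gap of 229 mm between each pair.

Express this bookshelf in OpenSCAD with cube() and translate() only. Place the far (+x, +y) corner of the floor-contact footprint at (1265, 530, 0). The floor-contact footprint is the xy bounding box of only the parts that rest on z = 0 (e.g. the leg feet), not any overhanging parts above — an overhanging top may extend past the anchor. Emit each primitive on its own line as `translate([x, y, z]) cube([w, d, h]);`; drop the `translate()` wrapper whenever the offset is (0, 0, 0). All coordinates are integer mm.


translate([323, 172, 0]) cube([22, 358, 1149]);
translate([1243, 172, 0]) cube([22, 358, 1149]);
translate([345, 172, 0]) cube([898, 358, 29]);
translate([345, 172, 258]) cube([898, 358, 29]);
translate([345, 172, 516]) cube([898, 358, 29]);
translate([345, 172, 774]) cube([898, 358, 29]);
translate([345, 172, 1032]) cube([898, 358, 29]);


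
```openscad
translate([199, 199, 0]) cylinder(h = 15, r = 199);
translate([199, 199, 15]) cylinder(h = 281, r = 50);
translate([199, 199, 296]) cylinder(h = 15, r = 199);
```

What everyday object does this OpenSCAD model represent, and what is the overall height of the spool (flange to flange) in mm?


A spool. The overall height is 311 mm.

Three coaxial cylinders, large–small–large — a spool. Two 15 mm flanges and a 281 mm core give 15 + 281 + 15 = 311 mm.


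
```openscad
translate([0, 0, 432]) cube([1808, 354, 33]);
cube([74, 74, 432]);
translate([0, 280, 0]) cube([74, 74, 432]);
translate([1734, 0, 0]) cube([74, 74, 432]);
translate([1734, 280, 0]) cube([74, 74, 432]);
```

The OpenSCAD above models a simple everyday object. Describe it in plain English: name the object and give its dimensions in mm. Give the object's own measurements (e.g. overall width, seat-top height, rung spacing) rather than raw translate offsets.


A bench: a 1808×354 mm seat slab, 33 mm thick, top at z = 465 mm, on four 74×74 mm square legs flush with the seat corners and standing on z = 0.


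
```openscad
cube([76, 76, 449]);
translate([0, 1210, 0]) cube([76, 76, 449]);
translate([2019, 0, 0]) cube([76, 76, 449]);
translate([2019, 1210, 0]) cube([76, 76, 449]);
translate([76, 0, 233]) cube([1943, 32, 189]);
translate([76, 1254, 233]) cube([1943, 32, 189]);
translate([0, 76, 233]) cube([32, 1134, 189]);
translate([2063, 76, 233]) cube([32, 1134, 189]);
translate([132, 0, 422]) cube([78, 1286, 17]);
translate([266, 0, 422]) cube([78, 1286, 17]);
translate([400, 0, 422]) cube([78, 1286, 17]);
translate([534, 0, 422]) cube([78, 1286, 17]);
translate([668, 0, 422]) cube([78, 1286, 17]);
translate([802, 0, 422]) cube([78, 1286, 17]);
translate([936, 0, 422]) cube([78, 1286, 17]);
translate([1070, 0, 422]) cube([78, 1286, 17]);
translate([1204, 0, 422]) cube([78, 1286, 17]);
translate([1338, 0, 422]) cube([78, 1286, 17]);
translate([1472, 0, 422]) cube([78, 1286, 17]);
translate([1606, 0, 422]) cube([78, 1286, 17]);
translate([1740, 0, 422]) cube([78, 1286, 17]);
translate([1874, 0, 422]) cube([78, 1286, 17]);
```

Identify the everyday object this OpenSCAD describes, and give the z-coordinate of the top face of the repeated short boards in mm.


A bed frame. The slat-top height is 439 mm.

Four posts, four rails, and a row of slats — a bed frame. Slats sit on the rails at z = 233 + 189 = 422; with slat thickness 17, the top is 439 mm.


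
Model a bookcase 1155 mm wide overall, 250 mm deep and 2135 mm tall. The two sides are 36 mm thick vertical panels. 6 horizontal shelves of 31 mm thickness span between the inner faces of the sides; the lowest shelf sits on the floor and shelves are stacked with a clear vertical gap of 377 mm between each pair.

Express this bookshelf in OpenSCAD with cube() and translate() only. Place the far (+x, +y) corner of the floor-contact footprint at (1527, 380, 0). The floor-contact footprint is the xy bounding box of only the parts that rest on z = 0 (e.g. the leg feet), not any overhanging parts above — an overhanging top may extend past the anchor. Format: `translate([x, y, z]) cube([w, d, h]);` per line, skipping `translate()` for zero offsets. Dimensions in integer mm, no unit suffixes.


translate([372, 130, 0]) cube([36, 250, 2135]);
translate([1491, 130, 0]) cube([36, 250, 2135]);
translate([408, 130, 0]) cube([1083, 250, 31]);
translate([408, 130, 408]) cube([1083, 250, 31]);
translate([408, 130, 816]) cube([1083, 250, 31]);
translate([408, 130, 1224]) cube([1083, 250, 31]);
translate([408, 130, 1632]) cube([1083, 250, 31]);
translate([408, 130, 2040]) cube([1083, 250, 31]);


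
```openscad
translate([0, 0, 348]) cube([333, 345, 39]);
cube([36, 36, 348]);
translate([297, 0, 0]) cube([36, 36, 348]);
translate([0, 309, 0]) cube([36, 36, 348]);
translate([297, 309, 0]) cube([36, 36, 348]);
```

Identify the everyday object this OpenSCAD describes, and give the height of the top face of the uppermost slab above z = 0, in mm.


A stool. The seat height is 387 mm.

A 333×345×39 slab at z = 348 on four corner posts — a stool. The seat top is 348 + 39 = 387 mm.


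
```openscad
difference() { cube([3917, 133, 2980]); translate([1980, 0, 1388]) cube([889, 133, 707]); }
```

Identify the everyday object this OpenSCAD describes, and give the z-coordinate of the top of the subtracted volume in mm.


A wall with a window opening. The window head height is 2095 mm.

A wall with a rectangular opening subtracted — a window. Sill at z = 1388, opening 707 mm tall, so the head is at 1388 + 707 = 2095 mm.


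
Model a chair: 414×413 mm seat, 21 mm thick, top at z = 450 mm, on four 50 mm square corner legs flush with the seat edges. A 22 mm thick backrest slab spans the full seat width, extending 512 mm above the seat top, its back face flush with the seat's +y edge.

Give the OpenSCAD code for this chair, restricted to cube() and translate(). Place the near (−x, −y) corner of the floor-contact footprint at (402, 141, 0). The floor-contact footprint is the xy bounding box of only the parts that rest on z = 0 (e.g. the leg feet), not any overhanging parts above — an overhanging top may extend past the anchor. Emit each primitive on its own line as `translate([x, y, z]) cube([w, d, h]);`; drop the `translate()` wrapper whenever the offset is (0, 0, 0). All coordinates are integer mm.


translate([402, 141, 429]) cube([414, 413, 21]);
translate([402, 141, 0]) cube([50, 50, 429]);
translate([766, 141, 0]) cube([50, 50, 429]);
translate([402, 504, 0]) cube([50, 50, 429]);
translate([766, 504, 0]) cube([50, 50, 429]);
translate([402, 532, 450]) cube([414, 22, 512]);


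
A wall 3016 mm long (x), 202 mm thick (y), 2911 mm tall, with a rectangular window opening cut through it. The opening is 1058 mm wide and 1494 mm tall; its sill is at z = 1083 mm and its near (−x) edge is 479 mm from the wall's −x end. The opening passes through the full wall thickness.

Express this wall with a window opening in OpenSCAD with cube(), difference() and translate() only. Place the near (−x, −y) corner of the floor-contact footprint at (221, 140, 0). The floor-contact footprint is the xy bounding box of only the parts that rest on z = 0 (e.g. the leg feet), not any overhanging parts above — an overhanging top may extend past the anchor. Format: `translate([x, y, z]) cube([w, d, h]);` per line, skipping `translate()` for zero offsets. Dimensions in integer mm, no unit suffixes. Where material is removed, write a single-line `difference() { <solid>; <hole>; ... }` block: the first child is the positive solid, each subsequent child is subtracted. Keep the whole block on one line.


difference() { translate([221, 140, 0]) cube([3016, 202, 2911]); translate([700, 140, 1083]) cube([1058, 202, 1494]); }


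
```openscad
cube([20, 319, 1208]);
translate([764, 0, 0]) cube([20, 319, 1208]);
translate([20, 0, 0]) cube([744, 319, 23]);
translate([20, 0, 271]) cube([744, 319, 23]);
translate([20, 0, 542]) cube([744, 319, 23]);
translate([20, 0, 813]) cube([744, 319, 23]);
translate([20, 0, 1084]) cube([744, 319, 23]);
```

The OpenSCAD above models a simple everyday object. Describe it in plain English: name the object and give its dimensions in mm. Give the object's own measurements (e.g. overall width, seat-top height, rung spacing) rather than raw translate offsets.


An open bookshelf. Two side panels, each 20 mm thick, 319 mm deep and 1208 mm tall, stand 784 mm apart (outside-to-outside). Between them sit 5 shelves, each 23 mm thick and 319 mm deep, spanning the full gap between the sides. The bottom shelf rests on the floor (its underside at z = 0) and the clear gap between one shelf's top and the next shelf's underside is 248 mm.


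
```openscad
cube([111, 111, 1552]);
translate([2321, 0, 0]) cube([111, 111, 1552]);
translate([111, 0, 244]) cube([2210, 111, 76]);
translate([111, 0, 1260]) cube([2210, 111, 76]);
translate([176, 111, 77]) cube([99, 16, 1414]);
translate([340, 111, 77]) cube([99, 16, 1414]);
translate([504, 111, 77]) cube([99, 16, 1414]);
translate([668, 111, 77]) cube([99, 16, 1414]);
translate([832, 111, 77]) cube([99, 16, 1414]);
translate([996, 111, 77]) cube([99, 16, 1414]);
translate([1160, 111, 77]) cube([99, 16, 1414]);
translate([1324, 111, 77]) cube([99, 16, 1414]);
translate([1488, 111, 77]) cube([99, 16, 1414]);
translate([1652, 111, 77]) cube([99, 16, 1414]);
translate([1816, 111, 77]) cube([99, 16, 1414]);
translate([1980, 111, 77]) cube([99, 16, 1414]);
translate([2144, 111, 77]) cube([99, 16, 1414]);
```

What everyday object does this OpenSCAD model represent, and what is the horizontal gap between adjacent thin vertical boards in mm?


A fence section. The picket gap is 65 mm.

Two posts, two rails, 13 pickets — a fence section. Span 2210 mm holds 13 pickets of 99 mm with 14 equal gaps: ⌊(2210 − 13·99) / 14⌋ = 65 mm.


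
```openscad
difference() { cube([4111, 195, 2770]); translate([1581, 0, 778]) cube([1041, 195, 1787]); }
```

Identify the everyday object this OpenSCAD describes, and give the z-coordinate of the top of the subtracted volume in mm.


A wall with a window opening. The window head height is 2565 mm.

A wall with a rectangular opening subtracted — a window. Sill at z = 778, opening 1787 mm tall, so the head is at 778 + 1787 = 2565 mm.


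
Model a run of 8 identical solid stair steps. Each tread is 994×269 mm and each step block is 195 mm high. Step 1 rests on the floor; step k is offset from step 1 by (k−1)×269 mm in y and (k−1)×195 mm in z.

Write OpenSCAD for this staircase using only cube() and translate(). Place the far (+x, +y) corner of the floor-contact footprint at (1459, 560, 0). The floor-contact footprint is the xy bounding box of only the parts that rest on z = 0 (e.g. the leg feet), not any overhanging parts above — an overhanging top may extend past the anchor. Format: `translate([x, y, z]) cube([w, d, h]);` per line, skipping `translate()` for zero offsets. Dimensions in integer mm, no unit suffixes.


translate([465, 291, 0]) cube([994, 269, 195]);
translate([465, 560, 195]) cube([994, 269, 195]);
translate([465, 829, 390]) cube([994, 269, 195]);
translate([465, 1098, 585]) cube([994, 269, 195]);
translate([465, 1367, 780]) cube([994, 269, 195]);
translate([465, 1636, 975]) cube([994, 269, 195]);
translate([465, 1905, 1170]) cube([994, 269, 195]);
translate([465, 2174, 1365]) cube([994, 269, 195]);


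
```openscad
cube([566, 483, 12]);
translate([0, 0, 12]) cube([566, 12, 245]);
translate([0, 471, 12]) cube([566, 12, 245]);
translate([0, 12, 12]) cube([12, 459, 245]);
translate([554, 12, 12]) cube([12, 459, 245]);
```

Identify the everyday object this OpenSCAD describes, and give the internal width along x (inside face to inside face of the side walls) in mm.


An open box. The internal width is 542 mm.

A 566×483 base slab with four walls standing on it — an open box. The base is 566 mm wide and the walls are 12 mm thick, so the internal width is 566 − 2 × 12 = 542 mm.
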